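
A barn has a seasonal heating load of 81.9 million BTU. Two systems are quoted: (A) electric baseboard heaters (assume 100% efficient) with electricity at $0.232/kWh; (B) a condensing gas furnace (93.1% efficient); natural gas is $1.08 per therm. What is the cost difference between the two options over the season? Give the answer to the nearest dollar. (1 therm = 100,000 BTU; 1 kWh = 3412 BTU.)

Heat load = 81.9 × 10⁶ BTU = 81,900,000 BTU
Gas: input = 81,900,000 / 0.931 = 87,969,925 BTU = 879.7 therm → 879.7 × $1.08 = $950.08
Electric: 81,900,000 BTU / 3412 = 24,000 kWh → × $0.232 = $5,568.82
Difference = |$950.08 − $5,568.82| = $4,618.74 ≈ $4619

$4619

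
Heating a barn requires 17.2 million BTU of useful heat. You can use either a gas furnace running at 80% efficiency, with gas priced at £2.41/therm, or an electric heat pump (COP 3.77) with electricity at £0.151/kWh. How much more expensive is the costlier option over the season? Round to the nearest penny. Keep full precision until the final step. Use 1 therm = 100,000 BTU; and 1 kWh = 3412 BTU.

£316.24

Heat load = 17.2 × 10⁶ BTU = 17,200,000 BTU
Gas: input = 17,200,000 / 0.80 = 21,500,000 BTU = 215 therm → 215 × £2.41 = £518.15
Heat pump: 17,200,000 BTU / 3412 = 5,041 kWh heat; / 3.77 = 1,337 kWh in → × £0.151 = £201.91
Difference = |£518.15 − £201.91| = £316.24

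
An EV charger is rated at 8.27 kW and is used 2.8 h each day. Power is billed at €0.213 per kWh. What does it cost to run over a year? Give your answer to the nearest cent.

€1800.26

Energy = 8270 W × 2.8 h/day × 365 days = 8,451,940 Wh = 8,452 kWh
Cost = 8,452 kWh × €0.213/kWh = €1,800.26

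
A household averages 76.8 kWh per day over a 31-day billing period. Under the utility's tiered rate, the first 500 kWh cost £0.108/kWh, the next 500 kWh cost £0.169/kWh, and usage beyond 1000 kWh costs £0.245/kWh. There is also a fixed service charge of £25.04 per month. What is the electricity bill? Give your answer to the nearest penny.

Usage = 76.8 kWh/day × 31 days = 2380.8 kWh
First 500 kWh × £0.108 = £54.00
Next 500 kWh × £0.169 = £84.50
Remaining 1380.8 kWh × £0.245 = £338.30
Energy charge = £476.80; + service £25.04 = £501.84

£501.84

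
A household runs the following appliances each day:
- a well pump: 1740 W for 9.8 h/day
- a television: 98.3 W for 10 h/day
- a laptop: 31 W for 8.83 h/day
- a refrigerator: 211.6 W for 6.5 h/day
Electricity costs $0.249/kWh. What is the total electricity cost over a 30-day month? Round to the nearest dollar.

$147

well pump: 1740 W × 9.8 h × 30 d = 511,560 Wh = 511.6 kWh
television: 98.3 W × 10 h × 30 d = 29,490 Wh = 29.49 kWh
laptop: 31 W × 8.83 h × 30 d = 8,212 Wh = 8.212 kWh
refrigerator: 211.6 W × 6.5 h × 30 d = 41,262 Wh = 41.26 kWh
Total energy = 511.6 + 29.49 + 8.212 + 41.26 = 590.5 kWh
Cost = 590.5 kWh × $0.249 = $147.04 ≈ $147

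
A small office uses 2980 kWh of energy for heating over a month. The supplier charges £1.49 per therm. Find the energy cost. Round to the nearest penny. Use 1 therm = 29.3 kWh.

2980 kWh × (0.03413 therm/kWh) = 101.7 therm
Cost = 101.7 therm × £1.49/therm = £151.54

£151.54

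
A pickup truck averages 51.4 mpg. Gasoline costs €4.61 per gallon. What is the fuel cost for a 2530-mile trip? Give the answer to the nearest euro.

€227

Fuel = 2530 mi / 51.4 mpg = 49.22 gal
Cost = 49.22 gal × €4.61/gal = €226.91 ≈ €227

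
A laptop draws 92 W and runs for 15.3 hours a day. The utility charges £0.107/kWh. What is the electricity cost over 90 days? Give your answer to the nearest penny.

Energy = 92 W × 15.3 h/day × 90 days = 126,684 Wh = 126.7 kWh
Cost = 126.7 kWh × £0.107/kWh = £13.56

£13.56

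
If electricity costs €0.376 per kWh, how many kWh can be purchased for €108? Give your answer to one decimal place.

€108 / €0.376 per kWh = 287.2 kWh

287.2 kWh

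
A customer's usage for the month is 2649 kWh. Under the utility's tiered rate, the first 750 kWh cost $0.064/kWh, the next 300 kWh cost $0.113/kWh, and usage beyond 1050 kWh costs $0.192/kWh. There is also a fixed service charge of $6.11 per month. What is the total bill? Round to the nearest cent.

$395.02

First 750 kWh × $0.064 = $48.00
Next 300 kWh × $0.113 = $33.90
Remaining 1599 kWh × $0.192 = $307.01
Energy charge = $388.91; + service $6.11 = $395.02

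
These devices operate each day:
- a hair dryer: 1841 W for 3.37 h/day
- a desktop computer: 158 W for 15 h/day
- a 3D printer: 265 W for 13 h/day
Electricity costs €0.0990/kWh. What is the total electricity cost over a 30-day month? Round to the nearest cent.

hair dryer: 1841 W × 3.37 h × 30 d = 186,125 Wh = 186.1 kWh
desktop computer: 158 W × 15 h × 30 d = 71,100 Wh = 71.1 kWh
3D printer: 265 W × 13 h × 30 d = 103,350 Wh = 103.3 kWh
Total energy = 186.1 + 71.1 + 103.3 = 360.6 kWh
Cost = 360.6 kWh × €0.0990 = €35.70

€35.70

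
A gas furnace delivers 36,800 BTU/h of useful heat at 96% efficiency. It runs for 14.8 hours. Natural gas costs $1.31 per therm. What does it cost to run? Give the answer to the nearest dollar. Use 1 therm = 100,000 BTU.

Heat delivered = 36,800 BTU/h × 14.8 h = 544,640 BTU
Gas input = 544,640 / 0.96 = 567,333 BTU
= 567,333 / 100,000 = 5.673 therm
Cost = 5.673 × $1.31/therm = $7.43 ≈ $7

$7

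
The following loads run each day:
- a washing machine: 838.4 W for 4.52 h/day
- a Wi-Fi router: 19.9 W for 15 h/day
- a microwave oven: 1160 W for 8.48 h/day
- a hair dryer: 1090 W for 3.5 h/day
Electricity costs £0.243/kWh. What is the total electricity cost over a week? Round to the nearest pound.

washing machine: 838.4 W × 4.52 h × 7 d = 26,527 Wh = 26.53 kWh
Wi-Fi router: 19.9 W × 15 h × 7 d = 2,090 Wh = 2.09 kWh
microwave oven: 1160 W × 8.48 h × 7 d = 68,858 Wh = 68.86 kWh
hair dryer: 1090 W × 3.5 h × 7 d = 26,705 Wh = 26.7 kWh
Total energy = 26.53 + 2.09 + 68.86 + 26.7 = 124.2 kWh
Cost = 124.2 kWh × £0.243 = £30.18 ≈ £30

£30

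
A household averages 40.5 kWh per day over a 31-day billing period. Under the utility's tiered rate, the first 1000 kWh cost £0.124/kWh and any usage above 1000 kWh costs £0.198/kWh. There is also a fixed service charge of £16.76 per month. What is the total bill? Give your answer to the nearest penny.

Usage = 40.5 kWh/day × 31 days = 1255.5 kWh
First 1000 kWh × £0.124 = £124.00
Remaining 255.5 kWh × £0.198 = £50.59
Energy charge = £174.59; + service £16.76 = £191.35

£191.35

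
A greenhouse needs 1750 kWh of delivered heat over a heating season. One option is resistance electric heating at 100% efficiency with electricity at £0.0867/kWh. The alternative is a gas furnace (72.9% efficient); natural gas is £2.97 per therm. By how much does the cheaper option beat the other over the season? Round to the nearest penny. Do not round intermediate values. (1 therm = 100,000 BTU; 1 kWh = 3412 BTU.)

£91.54

Heat load = 1750 kWh × 3412 = 5,971,000 BTU
Gas: input = 5,971,000 / 0.729 = 8,190,672 BTU = 81.91 therm → 81.91 × £2.97 = £243.26
Electric: 5,971,000 BTU / 3412 = 1,750 kWh → × £0.0867 = £151.72
Difference = |£243.26 − £151.72| = £91.54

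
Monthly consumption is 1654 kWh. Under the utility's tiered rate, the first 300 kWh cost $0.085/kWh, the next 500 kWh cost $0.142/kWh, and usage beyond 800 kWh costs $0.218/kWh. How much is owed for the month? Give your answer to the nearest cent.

First 300 kWh × $0.085 = $25.50
Next 500 kWh × $0.142 = $71.00
Remaining 854 kWh × $0.218 = $186.17
Total = $282.67

$282.67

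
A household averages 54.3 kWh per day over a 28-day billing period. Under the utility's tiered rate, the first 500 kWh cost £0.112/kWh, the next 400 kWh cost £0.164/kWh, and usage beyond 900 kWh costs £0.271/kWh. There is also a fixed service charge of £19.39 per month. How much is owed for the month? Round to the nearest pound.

£309

Usage = 54.3 kWh/day × 28 days = 1520.4 kWh
First 500 kWh × £0.112 = £56.00
Next 400 kWh × £0.164 = £65.60
Remaining 620.4 kWh × £0.271 = £168.13
Energy charge = £289.73; + service £19.39 = £309.12 ≈ £309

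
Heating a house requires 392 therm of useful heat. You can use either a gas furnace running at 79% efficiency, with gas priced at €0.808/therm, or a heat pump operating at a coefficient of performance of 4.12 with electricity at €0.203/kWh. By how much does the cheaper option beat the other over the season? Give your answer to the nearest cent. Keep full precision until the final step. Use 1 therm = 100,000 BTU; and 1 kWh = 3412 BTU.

€165.15

Heat load = 392 therm × 100,000 = 39,200,000 BTU
Gas: input = 39,200,000 / 0.79 = 49,620,253 BTU = 496.2 therm → 496.2 × €0.808 = €400.93
Heat pump: 39,200,000 BTU / 3412 = 11,490 kWh heat; / 4.12 = 2,789 kWh in → × €0.203 = €566.08
Difference = |€400.93 − €566.08| = €165.15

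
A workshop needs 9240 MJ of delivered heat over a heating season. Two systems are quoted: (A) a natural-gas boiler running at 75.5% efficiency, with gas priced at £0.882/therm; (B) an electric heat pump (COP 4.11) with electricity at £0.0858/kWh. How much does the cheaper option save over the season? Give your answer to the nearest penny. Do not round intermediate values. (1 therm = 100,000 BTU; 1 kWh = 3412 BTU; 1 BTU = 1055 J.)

£48.73

Heat load = 9240 MJ = 9,240,000,000 J / 1055 = 8,758,294 BTU
Gas: input = 8,758,294 / 0.755 = 11,600,389 BTU = 116 therm → 116 × £0.882 = £102.32
Heat pump: 8,758,294 BTU / 3412 = 2,567 kWh heat; / 4.11 = 624.6 kWh in → × £0.0858 = £53.59
Difference = |£102.32 − £53.59| = £48.73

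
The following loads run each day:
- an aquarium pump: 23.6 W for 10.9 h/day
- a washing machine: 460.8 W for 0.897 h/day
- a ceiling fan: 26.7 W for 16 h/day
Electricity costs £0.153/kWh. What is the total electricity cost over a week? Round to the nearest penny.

aquarium pump: 23.6 W × 10.9 h × 7 d = 1,801 Wh = 1.801 kWh
washing machine: 460.8 W × 0.897 h × 7 d = 2,893 Wh = 2.893 kWh
ceiling fan: 26.7 W × 16 h × 7 d = 2,990 Wh = 2.99 kWh
Total energy = 1.801 + 2.893 + 2.99 = 7.684 kWh
Cost = 7.684 kWh × £0.153 = £1.18

£1.18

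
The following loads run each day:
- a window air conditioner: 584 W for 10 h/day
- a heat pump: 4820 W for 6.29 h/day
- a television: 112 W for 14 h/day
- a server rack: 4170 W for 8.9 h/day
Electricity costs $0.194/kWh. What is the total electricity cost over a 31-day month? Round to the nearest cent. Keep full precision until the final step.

window air conditioner: 584 W × 10 h × 31 d = 181,040 Wh = 181 kWh
heat pump: 4820 W × 6.29 h × 31 d = 939,852 Wh = 939.9 kWh
television: 112 W × 14 h × 31 d = 48,608 Wh = 48.61 kWh
server rack: 4170 W × 8.9 h × 31 d = 1,150,503 Wh = 1,151 kWh
Total energy = 181 + 939.9 + 48.61 + 1,151 = 2,320 kWh
Cost = 2,320 kWh × $0.194 = $450.08

$450.08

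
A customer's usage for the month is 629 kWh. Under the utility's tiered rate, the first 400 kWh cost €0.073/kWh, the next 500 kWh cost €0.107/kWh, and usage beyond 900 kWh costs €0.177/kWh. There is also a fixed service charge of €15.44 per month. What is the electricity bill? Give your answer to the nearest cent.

First 400 kWh × €0.073 = €29.20
Next 229 kWh × €0.107 = €24.50
Remaining tier: 0 kWh (not reached)
Energy charge = €53.70; + service €15.44 = €69.14

€69.14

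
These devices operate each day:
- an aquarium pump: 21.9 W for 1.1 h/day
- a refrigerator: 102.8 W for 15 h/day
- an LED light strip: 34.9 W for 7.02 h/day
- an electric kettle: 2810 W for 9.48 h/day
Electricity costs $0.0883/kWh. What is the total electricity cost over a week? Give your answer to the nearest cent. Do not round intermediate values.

$17.58

aquarium pump: 21.9 W × 1.1 h × 7 d = 169 Wh = 0.1686 kWh
refrigerator: 102.8 W × 15 h × 7 d = 10,794 Wh = 10.79 kWh
LED light strip: 34.9 W × 7.02 h × 7 d = 1,715 Wh = 1.715 kWh
electric kettle: 2810 W × 9.48 h × 7 d = 186,472 Wh = 186.5 kWh
Total energy = 0.1686 + 10.79 + 1.715 + 186.5 = 199.1 kWh
Cost = 199.1 kWh × $0.0883 = $17.58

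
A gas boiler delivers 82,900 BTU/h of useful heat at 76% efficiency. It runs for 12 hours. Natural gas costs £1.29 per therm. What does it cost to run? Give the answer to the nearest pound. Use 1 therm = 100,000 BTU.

Heat delivered = 82,900 BTU/h × 12 h = 994,800 BTU
Gas input = 994,800 / 0.76 = 1,308,947 BTU
= 1,308,947 / 100,000 = 13.09 therm
Cost = 13.09 × £1.29/therm = £16.89 ≈ £17

£17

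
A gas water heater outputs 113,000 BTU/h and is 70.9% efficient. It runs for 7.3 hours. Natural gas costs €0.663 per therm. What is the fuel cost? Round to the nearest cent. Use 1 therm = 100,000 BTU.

€7.71

Heat delivered = 113,000 BTU/h × 7.3 h = 824,900 BTU
Gas input = 824,900 / 0.709 = 1,163,470 BTU
= 1,163,470 / 100,000 = 11.63 therm
Cost = 11.63 × €0.663/therm = €7.71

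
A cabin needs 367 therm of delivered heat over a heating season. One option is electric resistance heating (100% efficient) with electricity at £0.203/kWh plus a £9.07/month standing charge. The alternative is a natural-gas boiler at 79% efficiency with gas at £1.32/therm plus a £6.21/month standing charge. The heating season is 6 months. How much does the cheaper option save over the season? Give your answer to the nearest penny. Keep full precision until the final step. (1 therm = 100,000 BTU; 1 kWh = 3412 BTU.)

Heat load = 367 therm × 100,000 = 36,700,000 BTU
Gas: input = 36,700,000 / 0.79 = 46,455,696 BTU = 464.6 therm → 464.6 × £1.32 = £613.22; + 6 × £6.21 standing = £650.48
Electric: 36,700,000 BTU / 3412 = 10,760 kWh → × £0.203 = £2,183.50; + 6 × £9.07 standing = £2,237.92
Difference = |£650.48 − £2,237.92| = £1,587.44

£1587.44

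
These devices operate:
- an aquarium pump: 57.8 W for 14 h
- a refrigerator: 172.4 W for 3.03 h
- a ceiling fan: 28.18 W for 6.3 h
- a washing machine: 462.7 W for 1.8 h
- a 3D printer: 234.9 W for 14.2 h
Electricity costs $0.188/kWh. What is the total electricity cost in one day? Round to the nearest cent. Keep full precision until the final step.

$1.07

aquarium pump: 57.8 W × 14 h = 809 Wh = 0.8092 kWh
refrigerator: 172.4 W × 3.03 h = 522 Wh = 0.5224 kWh
ceiling fan: 28.18 W × 6.3 h = 178 Wh = 0.1775 kWh
washing machine: 462.7 W × 1.8 h = 833 Wh = 0.8329 kWh
3D printer: 234.9 W × 14.2 h = 3,336 Wh = 3.336 kWh
Total energy = 0.8092 + 0.5224 + 0.1775 + 0.8329 + 3.336 = 5.678 kWh
Cost = 5.678 kWh × $0.188 = $1.07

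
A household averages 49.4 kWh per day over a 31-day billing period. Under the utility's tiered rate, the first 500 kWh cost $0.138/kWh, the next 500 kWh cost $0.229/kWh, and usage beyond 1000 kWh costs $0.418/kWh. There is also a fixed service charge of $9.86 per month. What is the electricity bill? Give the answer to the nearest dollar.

Usage = 49.4 kWh/day × 31 days = 1531.4 kWh
First 500 kWh × $0.138 = $69.00
Next 500 kWh × $0.229 = $114.50
Remaining 531.4 kWh × $0.418 = $222.13
Energy charge = $405.63; + service $9.86 = $415.49 ≈ $415

$415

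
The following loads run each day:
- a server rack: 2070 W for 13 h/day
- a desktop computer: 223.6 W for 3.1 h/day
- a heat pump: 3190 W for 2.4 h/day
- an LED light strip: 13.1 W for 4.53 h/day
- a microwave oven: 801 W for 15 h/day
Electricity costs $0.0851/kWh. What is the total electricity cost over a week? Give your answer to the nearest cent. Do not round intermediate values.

$28.20

server rack: 2070 W × 13 h × 7 d = 188,370 Wh = 188.4 kWh
desktop computer: 223.6 W × 3.1 h × 7 d = 4,852 Wh = 4.852 kWh
heat pump: 3190 W × 2.4 h × 7 d = 53,592 Wh = 53.59 kWh
LED light strip: 13.1 W × 4.53 h × 7 d = 415 Wh = 0.4154 kWh
microwave oven: 801 W × 15 h × 7 d = 84,105 Wh = 84.11 kWh
Total energy = 188.4 + 4.852 + 53.59 + 0.4154 + 84.11 = 331.3 kWh
Cost = 331.3 kWh × $0.0851 = $28.20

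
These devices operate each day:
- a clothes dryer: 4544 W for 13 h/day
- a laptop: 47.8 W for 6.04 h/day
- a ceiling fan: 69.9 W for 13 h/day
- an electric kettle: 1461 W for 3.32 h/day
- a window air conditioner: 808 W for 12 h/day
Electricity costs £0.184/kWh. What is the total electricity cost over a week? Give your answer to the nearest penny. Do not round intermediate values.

£96.36

clothes dryer: 4544 W × 13 h × 7 d = 413,504 Wh = 413.5 kWh
laptop: 47.8 W × 6.04 h × 7 d = 2,021 Wh = 2.021 kWh
ceiling fan: 69.9 W × 13 h × 7 d = 6,361 Wh = 6.361 kWh
electric kettle: 1461 W × 3.32 h × 7 d = 33,954 Wh = 33.95 kWh
window air conditioner: 808 W × 12 h × 7 d = 67,872 Wh = 67.87 kWh
Total energy = 413.5 + 2.021 + 6.361 + 33.95 + 67.87 = 523.7 kWh
Cost = 523.7 kWh × £0.184 = £96.36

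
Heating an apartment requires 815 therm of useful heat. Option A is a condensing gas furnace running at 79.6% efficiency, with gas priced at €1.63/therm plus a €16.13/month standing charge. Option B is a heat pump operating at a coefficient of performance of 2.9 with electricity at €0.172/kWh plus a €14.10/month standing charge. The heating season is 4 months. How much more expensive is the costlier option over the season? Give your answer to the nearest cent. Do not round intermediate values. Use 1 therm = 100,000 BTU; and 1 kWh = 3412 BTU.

€260.32

Heat load = 815 therm × 100,000 = 81,500,000 BTU
Gas: input = 81,500,000 / 0.796 = 102,386,935 BTU = 1,024 therm → 1,024 × €1.63 = €1,668.91; + 4 × €16.13 standing = €1,733.43
Heat pump: 81,500,000 BTU / 3412 = 23,890 kWh heat; / 2.9 = 8,237 kWh in → × €0.172 = €1,416.70; + 4 × €14.10 standing = €1,473.10
Difference = |€1,733.43 − €1,473.10| = €260.32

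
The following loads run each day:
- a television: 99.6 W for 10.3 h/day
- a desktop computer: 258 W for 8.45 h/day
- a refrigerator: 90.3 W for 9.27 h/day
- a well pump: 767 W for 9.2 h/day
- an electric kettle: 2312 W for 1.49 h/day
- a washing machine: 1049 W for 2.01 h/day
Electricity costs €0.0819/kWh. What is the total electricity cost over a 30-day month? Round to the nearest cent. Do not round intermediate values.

€40.92

television: 99.6 W × 10.3 h × 30 d = 30,776 Wh = 30.78 kWh
desktop computer: 258 W × 8.45 h × 30 d = 65,403 Wh = 65.4 kWh
refrigerator: 90.3 W × 9.27 h × 30 d = 25,112 Wh = 25.11 kWh
well pump: 767 W × 9.2 h × 30 d = 211,692 Wh = 211.7 kWh
electric kettle: 2312 W × 1.49 h × 30 d = 103,346 Wh = 103.3 kWh
washing machine: 1049 W × 2.01 h × 30 d = 63,255 Wh = 63.25 kWh
Total energy = 30.78 + 65.4 + 25.11 + 211.7 + 103.3 + 63.25 = 499.6 kWh
Cost = 499.6 kWh × €0.0819 = €40.92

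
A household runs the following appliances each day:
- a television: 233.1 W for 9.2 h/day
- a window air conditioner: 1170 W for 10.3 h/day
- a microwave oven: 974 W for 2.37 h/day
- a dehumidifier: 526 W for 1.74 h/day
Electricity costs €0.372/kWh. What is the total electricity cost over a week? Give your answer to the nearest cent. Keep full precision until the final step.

television: 233.1 W × 9.2 h × 7 d = 15,012 Wh = 15.01 kWh
window air conditioner: 1170 W × 10.3 h × 7 d = 84,357 Wh = 84.36 kWh
microwave oven: 974 W × 2.37 h × 7 d = 16,159 Wh = 16.16 kWh
dehumidifier: 526 W × 1.74 h × 7 d = 6,407 Wh = 6.407 kWh
Total energy = 15.01 + 84.36 + 16.16 + 6.407 = 121.9 kWh
Cost = 121.9 kWh × €0.372 = €45.36

€45.36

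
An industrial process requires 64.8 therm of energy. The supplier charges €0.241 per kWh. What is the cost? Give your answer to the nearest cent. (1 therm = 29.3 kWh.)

64.8 therm × (29.3 kWh/therm) = 1,899 kWh
Cost = 1,899 kWh × €0.241/kWh = €457.57

€457.57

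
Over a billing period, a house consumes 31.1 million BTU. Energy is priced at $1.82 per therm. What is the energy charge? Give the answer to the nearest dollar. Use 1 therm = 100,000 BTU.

$566

31.1 million BTU × (10 therm/million BTU) = 311 therm
Cost = 311 therm × $1.82/therm = $566.02 ≈ $566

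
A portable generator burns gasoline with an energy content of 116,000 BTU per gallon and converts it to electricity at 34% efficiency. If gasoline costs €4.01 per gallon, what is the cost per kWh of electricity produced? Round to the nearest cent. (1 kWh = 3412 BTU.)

Electrical output per gallon = 116,000 BTU × 0.34 / 3412 BTU/kWh = 11.56 kWh
Cost per kWh = €4.01 / 11.56 kWh = €0.347

€0.35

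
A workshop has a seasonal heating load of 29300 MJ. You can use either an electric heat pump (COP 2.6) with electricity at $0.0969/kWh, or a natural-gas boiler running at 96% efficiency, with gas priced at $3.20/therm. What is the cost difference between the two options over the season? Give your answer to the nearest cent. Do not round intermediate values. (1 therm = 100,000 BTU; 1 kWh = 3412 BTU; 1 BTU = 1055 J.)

$622.39

Heat load = 29300 MJ = 29,300,000,000 J / 1055 = 27,772,512 BTU
Gas: input = 27,772,512 / 0.96 = 28,929,700 BTU = 289.3 therm → 289.3 × $3.20 = $925.75
Heat pump: 27,772,512 BTU / 3412 = 8,140 kWh heat; / 2.6 = 3,131 kWh in → × $0.0969 = $303.36
Difference = |$925.75 − $303.36| = $622.39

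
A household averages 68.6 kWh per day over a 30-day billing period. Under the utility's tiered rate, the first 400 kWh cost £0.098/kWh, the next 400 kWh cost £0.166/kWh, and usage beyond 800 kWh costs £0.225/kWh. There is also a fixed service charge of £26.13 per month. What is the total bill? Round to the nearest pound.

£415

Usage = 68.6 kWh/day × 30 days = 2058 kWh
First 400 kWh × £0.098 = £39.20
Next 400 kWh × £0.166 = £66.40
Remaining 1258 kWh × £0.225 = £283.05
Energy charge = £388.65; + service £26.13 = £414.78 ≈ £415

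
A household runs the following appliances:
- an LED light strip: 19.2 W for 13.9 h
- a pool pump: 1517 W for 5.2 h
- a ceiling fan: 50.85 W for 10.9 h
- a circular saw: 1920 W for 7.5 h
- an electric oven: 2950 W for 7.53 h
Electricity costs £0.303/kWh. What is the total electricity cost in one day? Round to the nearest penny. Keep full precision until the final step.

LED light strip: 19.2 W × 13.9 h = 267 Wh = 0.2669 kWh
pool pump: 1517 W × 5.2 h = 7,888 Wh = 7.888 kWh
ceiling fan: 50.85 W × 10.9 h = 554 Wh = 0.5543 kWh
circular saw: 1920 W × 7.5 h = 14,400 Wh = 14.4 kWh
electric oven: 2950 W × 7.53 h = 22,214 Wh = 22.21 kWh
Total energy = 0.2669 + 7.888 + 0.5543 + 14.4 + 22.21 = 45.32 kWh
Cost = 45.32 kWh × £0.303 = £13.73

£13.73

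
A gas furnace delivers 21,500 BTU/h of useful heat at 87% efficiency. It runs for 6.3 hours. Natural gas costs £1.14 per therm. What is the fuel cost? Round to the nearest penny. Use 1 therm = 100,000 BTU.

£1.77

Heat delivered = 21,500 BTU/h × 6.3 h = 135,450 BTU
Gas input = 135,450 / 0.87 = 155,690 BTU
= 155,690 / 100,000 = 1.557 therm
Cost = 1.557 × £1.14/therm = £1.77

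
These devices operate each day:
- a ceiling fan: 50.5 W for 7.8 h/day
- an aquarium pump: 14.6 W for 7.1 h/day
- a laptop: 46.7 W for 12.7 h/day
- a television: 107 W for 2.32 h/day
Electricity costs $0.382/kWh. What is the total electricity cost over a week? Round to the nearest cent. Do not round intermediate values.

$3.58

ceiling fan: 50.5 W × 7.8 h × 7 d = 2,757 Wh = 2.757 kWh
aquarium pump: 14.6 W × 7.1 h × 7 d = 726 Wh = 0.7256 kWh
laptop: 46.7 W × 12.7 h × 7 d = 4,152 Wh = 4.152 kWh
television: 107 W × 2.32 h × 7 d = 1,738 Wh = 1.738 kWh
Total energy = 2.757 + 0.7256 + 4.152 + 1.738 = 9.372 kWh
Cost = 9.372 kWh × $0.382 = $3.58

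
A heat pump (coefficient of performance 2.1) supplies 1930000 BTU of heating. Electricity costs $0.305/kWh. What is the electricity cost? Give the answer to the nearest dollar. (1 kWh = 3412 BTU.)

Heat delivered = 1,930,000 BTU / 3412 = 565.7 kWh
Electrical input = 565.7 kWh / 2.1 = 269.4 kWh
Cost = 269.4 × $0.305/kWh = $82.15 ≈ $82

$82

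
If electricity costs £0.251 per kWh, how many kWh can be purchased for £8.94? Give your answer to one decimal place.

£8.94 / £0.251 per kWh = 35.62 kWh

35.6 kWh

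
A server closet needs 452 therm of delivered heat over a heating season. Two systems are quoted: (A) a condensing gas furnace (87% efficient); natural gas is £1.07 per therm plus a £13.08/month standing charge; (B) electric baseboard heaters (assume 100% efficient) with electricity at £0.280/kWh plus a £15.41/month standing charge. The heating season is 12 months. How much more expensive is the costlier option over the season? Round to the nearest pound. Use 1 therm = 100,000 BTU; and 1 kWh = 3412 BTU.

£3181

Heat load = 452 therm × 100,000 = 45,200,000 BTU
Gas: input = 45,200,000 / 0.87 = 51,954,023 BTU = 519.5 therm → 519.5 × £1.07 = £555.91; + 12 × £13.08 standing = £712.87
Electric: 45,200,000 BTU / 3412 = 13,250 kWh → × £0.280 = £3,709.26; + 12 × £15.41 standing = £3,894.18
Difference = |£712.87 − £3,894.18| = £3,181.31 ≈ £3181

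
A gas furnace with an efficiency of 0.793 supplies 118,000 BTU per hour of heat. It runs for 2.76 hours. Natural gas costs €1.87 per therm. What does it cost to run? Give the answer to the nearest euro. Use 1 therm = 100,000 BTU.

Heat delivered = 118,000 BTU/h × 2.76 h = 325,680 BTU
Gas input = 325,680 / 0.793 = 410,694 BTU
= 410,694 / 100,000 = 4.107 therm
Cost = 4.107 × €1.87/therm = €7.68 ≈ €8

€8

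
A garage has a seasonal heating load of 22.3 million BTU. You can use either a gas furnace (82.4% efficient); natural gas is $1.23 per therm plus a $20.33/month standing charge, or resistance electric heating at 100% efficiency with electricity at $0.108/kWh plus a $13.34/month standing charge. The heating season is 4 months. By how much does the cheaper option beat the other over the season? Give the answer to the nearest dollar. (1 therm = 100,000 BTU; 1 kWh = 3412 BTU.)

$345

Heat load = 22.3 × 10⁶ BTU = 22,300,000 BTU
Gas: input = 22,300,000 / 0.824 = 27,063,107 BTU = 270.6 therm → 270.6 × $1.23 = $332.88; + 4 × $20.33 standing = $414.20
Electric: 22,300,000 BTU / 3412 = 6,536 kWh → × $0.108 = $705.86; + 4 × $13.34 standing = $759.22
Difference = |$414.20 − $759.22| = $345.03 ≈ $345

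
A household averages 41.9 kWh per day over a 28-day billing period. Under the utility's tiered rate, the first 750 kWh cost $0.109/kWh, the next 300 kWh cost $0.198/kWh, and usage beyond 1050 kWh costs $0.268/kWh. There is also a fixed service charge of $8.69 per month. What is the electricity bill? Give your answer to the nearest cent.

Usage = 41.9 kWh/day × 28 days = 1173.2 kWh
First 750 kWh × $0.109 = $81.75
Next 300 kWh × $0.198 = $59.40
Remaining 123.2 kWh × $0.268 = $33.02
Energy charge = $174.17; + service $8.69 = $182.86

$182.86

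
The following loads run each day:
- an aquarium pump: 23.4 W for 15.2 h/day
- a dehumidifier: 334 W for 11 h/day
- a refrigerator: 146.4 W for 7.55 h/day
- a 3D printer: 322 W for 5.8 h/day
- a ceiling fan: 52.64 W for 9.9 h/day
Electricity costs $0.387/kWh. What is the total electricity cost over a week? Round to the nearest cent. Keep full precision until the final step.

$20.38

aquarium pump: 23.4 W × 15.2 h × 7 d = 2,490 Wh = 2.49 kWh
dehumidifier: 334 W × 11 h × 7 d = 25,718 Wh = 25.72 kWh
refrigerator: 146.4 W × 7.55 h × 7 d = 7,737 Wh = 7.737 kWh
3D printer: 322 W × 5.8 h × 7 d = 13,073 Wh = 13.07 kWh
ceiling fan: 52.64 W × 9.9 h × 7 d = 3,648 Wh = 3.648 kWh
Total energy = 2.49 + 25.72 + 7.737 + 13.07 + 3.648 = 52.67 kWh
Cost = 52.67 kWh × $0.387 = $20.38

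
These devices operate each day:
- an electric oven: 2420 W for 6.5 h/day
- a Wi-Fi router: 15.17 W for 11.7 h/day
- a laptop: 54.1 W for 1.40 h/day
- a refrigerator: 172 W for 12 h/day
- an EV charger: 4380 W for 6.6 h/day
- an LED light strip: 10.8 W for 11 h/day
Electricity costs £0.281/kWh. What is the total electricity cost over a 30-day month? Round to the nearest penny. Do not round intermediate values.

£396.83

electric oven: 2420 W × 6.5 h × 30 d = 471,900 Wh = 471.9 kWh
Wi-Fi router: 15.17 W × 11.7 h × 30 d = 5,325 Wh = 5.325 kWh
laptop: 54.1 W × 1.40 h × 30 d = 2,272 Wh = 2.272 kWh
refrigerator: 172 W × 12 h × 30 d = 61,920 Wh = 61.92 kWh
EV charger: 4380 W × 6.6 h × 30 d = 867,240 Wh = 867.2 kWh
LED light strip: 10.8 W × 11 h × 30 d = 3,564 Wh = 3.564 kWh
Total energy = 471.9 + 5.325 + 2.272 + 61.92 + 867.2 + 3.564 = 1,412 kWh
Cost = 1,412 kWh × £0.281 = £396.83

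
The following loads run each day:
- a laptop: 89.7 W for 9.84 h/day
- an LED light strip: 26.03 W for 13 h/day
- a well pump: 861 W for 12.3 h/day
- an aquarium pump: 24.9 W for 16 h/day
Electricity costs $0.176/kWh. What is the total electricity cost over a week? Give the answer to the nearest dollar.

laptop: 89.7 W × 9.84 h × 7 d = 6,179 Wh = 6.179 kWh
LED light strip: 26.03 W × 13 h × 7 d = 2,369 Wh = 2.369 kWh
well pump: 861 W × 12.3 h × 7 d = 74,132 Wh = 74.13 kWh
aquarium pump: 24.9 W × 16 h × 7 d = 2,789 Wh = 2.789 kWh
Total energy = 6.179 + 2.369 + 74.13 + 2.789 = 85.47 kWh
Cost = 85.47 kWh × $0.176 = $15.04 ≈ $15

$15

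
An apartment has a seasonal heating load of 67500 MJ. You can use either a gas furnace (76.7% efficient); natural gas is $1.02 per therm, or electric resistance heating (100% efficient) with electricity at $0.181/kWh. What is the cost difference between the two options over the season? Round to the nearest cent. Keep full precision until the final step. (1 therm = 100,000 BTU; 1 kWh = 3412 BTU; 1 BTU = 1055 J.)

$2543.21

Heat load = 67500 MJ = 67,500,000,000 J / 1055 = 63,981,043 BTU
Gas: input = 63,981,043 / 0.767 = 83,417,266 BTU = 834.2 therm → 834.2 × $1.02 = $850.86
Electric: 63,981,043 BTU / 3412 = 18,750 kWh → × $0.181 = $3,394.07
Difference = |$850.86 − $3,394.07| = $2,543.21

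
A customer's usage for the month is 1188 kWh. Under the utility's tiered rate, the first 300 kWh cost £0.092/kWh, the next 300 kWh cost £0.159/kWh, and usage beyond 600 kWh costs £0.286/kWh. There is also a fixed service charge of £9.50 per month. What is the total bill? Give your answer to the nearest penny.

£252.97

First 300 kWh × £0.092 = £27.60
Next 300 kWh × £0.159 = £47.70
Remaining 588 kWh × £0.286 = £168.17
Energy charge = £243.47; + service £9.50 = £252.97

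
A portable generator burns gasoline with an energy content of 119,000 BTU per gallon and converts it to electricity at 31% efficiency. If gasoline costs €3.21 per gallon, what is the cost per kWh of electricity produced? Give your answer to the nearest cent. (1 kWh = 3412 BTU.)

Electrical output per gallon = 119,000 BTU × 0.31 / 3412 BTU/kWh = 10.81 kWh
Cost per kWh = €3.21 / 10.81 kWh = €0.297

€0.30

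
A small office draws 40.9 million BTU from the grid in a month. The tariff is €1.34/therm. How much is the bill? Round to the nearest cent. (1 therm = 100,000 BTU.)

40.9 million BTU × (10 therm/million BTU) = 409 therm
Cost = 409 therm × €1.34/therm = €548.06

€548.06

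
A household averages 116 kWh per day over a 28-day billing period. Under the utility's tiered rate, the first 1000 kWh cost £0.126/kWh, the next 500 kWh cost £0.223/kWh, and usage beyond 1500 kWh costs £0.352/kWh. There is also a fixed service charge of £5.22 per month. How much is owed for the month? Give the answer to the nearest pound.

Usage = 116 kWh/day × 28 days = 3248 kWh
First 1000 kWh × £0.126 = £126.00
Next 500 kWh × £0.223 = £111.50
Remaining 1748 kWh × £0.352 = £615.30
Energy charge = £852.80; + service £5.22 = £858.02 ≈ £858

£858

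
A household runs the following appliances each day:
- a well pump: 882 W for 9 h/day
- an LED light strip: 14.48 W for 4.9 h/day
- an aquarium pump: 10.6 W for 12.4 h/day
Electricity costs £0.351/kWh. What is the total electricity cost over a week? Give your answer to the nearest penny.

£20.00

well pump: 882 W × 9 h × 7 d = 55,566 Wh = 55.57 kWh
LED light strip: 14.48 W × 4.9 h × 7 d = 497 Wh = 0.4967 kWh
aquarium pump: 10.6 W × 12.4 h × 7 d = 920 Wh = 0.9201 kWh
Total energy = 55.57 + 0.4967 + 0.9201 = 56.98 kWh
Cost = 56.98 kWh × £0.351 = £20.00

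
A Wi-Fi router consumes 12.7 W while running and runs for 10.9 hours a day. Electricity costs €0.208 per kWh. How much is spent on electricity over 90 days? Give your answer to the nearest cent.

Energy = 12.7 W × 10.9 h/day × 90 days = 12,459 Wh = 12.46 kWh
Cost = 12.46 kWh × €0.208/kWh = €2.59

€2.59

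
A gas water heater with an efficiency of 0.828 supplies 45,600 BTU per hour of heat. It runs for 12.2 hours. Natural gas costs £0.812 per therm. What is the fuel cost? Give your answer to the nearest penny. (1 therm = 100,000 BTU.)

£5.46

Heat delivered = 45,600 BTU/h × 12.2 h = 556,320 BTU
Gas input = 556,320 / 0.828 = 671,884 BTU
= 671,884 / 100,000 = 6.719 therm
Cost = 6.719 × £0.812/therm = £5.46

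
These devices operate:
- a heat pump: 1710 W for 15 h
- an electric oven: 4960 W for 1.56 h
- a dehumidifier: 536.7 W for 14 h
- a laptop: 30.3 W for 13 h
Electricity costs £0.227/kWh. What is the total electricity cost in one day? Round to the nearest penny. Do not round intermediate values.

£9.37

heat pump: 1710 W × 15 h = 25,650 Wh = 25.65 kWh
electric oven: 4960 W × 1.56 h = 7,738 Wh = 7.738 kWh
dehumidifier: 536.7 W × 14 h = 7,514 Wh = 7.514 kWh
laptop: 30.3 W × 13 h = 394 Wh = 0.3939 kWh
Total energy = 25.65 + 7.738 + 7.514 + 0.3939 = 41.3 kWh
Cost = 41.3 kWh × £0.227 = £9.37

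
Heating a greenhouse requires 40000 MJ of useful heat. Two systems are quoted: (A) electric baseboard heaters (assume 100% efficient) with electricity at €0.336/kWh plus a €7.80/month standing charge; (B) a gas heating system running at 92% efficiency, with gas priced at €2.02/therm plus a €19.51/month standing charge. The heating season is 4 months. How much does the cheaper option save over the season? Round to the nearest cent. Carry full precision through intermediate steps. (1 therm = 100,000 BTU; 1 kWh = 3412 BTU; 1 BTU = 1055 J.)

€2854.37

Heat load = 40000 MJ = 40,000,000,000 J / 1055 = 37,914,692 BTU
Gas: input = 37,914,692 / 0.92 = 41,211,622 BTU = 412.1 therm → 412.1 × €2.02 = €832.47; + 4 × €19.51 standing = €910.51
Electric: 37,914,692 BTU / 3412 = 11,110 kWh → × €0.336 = €3,733.69; + 4 × €7.80 standing = €3,764.89
Difference = |€910.51 − €3,764.89| = €2,854.37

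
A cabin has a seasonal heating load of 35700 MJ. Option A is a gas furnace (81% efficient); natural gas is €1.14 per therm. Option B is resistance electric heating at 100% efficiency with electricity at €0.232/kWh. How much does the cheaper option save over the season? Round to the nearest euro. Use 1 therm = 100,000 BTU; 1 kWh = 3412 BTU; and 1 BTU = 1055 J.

Heat load = 35700 MJ = 35,700,000,000 J / 1055 = 33,838,863 BTU
Gas: input = 33,838,863 / 0.81 = 41,776,374 BTU = 417.8 therm → 417.8 × €1.14 = €476.25
Electric: 33,838,863 BTU / 3412 = 9,918 kWh → × €0.232 = €2,300.88
Difference = |€476.25 − €2,300.88| = €1,824.63 ≈ €1825

€1825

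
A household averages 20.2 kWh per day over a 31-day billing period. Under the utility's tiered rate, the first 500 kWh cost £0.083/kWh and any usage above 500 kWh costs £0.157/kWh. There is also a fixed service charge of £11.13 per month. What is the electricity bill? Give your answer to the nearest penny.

£72.44

Usage = 20.2 kWh/day × 31 days = 626.2 kWh
First 500 kWh × £0.083 = £41.50
Remaining 126.2 kWh × £0.157 = £19.81
Energy charge = £61.31; + service £11.13 = £72.44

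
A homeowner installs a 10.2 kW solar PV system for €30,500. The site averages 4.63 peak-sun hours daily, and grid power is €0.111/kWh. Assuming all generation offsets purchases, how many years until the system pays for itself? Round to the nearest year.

Daily generation = 10.2 kW × 4.63 h = 47.23 kWh
Annual generation = 47.23 × 365 = 17237 kWh
Annual savings = 17237 × €0.111 = €1,913.36
Payback = €30,500 / €1,913.36 = 15.9 years

16 years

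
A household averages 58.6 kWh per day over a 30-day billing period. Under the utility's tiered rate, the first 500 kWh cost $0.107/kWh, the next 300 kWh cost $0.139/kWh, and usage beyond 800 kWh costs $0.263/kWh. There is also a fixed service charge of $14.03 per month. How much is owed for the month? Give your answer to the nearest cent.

Usage = 58.6 kWh/day × 30 days = 1758 kWh
First 500 kWh × $0.107 = $53.50
Next 300 kWh × $0.139 = $41.70
Remaining 958 kWh × $0.263 = $251.95
Energy charge = $347.15; + service $14.03 = $361.18

$361.18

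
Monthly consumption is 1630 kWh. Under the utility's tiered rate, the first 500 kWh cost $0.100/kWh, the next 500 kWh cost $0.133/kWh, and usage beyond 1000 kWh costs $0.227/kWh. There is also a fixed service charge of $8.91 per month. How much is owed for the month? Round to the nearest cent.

First 500 kWh × $0.100 = $50.00
Next 500 kWh × $0.133 = $66.50
Remaining 630 kWh × $0.227 = $143.01
Energy charge = $259.51; + service $8.91 = $268.42

$268.42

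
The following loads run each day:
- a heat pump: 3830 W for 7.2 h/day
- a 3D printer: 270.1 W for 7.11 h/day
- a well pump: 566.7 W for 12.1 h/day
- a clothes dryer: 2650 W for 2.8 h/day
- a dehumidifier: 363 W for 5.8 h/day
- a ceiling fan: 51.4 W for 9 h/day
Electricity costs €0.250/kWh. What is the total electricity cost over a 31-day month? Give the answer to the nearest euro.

heat pump: 3830 W × 7.2 h × 31 d = 854,856 Wh = 854.9 kWh
3D printer: 270.1 W × 7.11 h × 31 d = 59,533 Wh = 59.53 kWh
well pump: 566.7 W × 12.1 h × 31 d = 212,569 Wh = 212.6 kWh
clothes dryer: 2650 W × 2.8 h × 31 d = 230,020 Wh = 230 kWh
dehumidifier: 363 W × 5.8 h × 31 d = 65,267 Wh = 65.27 kWh
ceiling fan: 51.4 W × 9 h × 31 d = 14,341 Wh = 14.34 kWh
Total energy = 854.9 + 59.53 + 212.6 + 230 + 65.27 + 14.34 = 1,437 kWh
Cost = 1,437 kWh × €0.250 = €359.15 ≈ €359

€359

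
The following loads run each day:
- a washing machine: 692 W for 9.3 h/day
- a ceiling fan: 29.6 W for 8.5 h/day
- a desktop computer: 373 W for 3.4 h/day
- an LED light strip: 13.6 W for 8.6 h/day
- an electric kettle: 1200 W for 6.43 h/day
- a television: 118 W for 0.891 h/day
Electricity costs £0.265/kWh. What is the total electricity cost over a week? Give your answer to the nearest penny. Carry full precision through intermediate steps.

washing machine: 692 W × 9.3 h × 7 d = 45,049 Wh = 45.05 kWh
ceiling fan: 29.6 W × 8.5 h × 7 d = 1,761 Wh = 1.761 kWh
desktop computer: 373 W × 3.4 h × 7 d = 8,877 Wh = 8.877 kWh
LED light strip: 13.6 W × 8.6 h × 7 d = 819 Wh = 0.8187 kWh
electric kettle: 1200 W × 6.43 h × 7 d = 54,012 Wh = 54.01 kWh
television: 118 W × 0.891 h × 7 d = 736 Wh = 0.736 kWh
Total energy = 45.05 + 1.761 + 8.877 + 0.8187 + 54.01 + 0.736 = 111.3 kWh
Cost = 111.3 kWh × £0.265 = £29.48

£29.48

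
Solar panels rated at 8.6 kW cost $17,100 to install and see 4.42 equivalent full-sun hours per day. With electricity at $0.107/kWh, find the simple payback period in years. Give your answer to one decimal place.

11.5 years

Daily generation = 8.6 kW × 4.42 h = 38.01 kWh
Annual generation = 38.01 × 365 = 13874 kWh
Annual savings = 13874 × $0.107 = $1,484.56
Payback = $17,100 / $1,484.56 = 11.5 years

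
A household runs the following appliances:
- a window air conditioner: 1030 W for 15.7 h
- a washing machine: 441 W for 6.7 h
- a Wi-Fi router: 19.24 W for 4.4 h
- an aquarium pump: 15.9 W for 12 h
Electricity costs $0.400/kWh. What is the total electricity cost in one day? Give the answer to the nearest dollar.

window air conditioner: 1030 W × 15.7 h = 16,171 Wh = 16.17 kWh
washing machine: 441 W × 6.7 h = 2,955 Wh = 2.955 kWh
Wi-Fi router: 19.24 W × 4.4 h = 85 Wh = 0.08466 kWh
aquarium pump: 15.9 W × 12 h = 191 Wh = 0.1908 kWh
Total energy = 16.17 + 2.955 + 0.08466 + 0.1908 = 19.4 kWh
Cost = 19.4 kWh × $0.400 = $7.76 ≈ $8

$8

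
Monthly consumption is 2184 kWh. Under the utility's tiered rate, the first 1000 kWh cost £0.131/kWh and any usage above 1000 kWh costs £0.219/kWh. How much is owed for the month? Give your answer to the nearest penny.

£390.30

First 1000 kWh × £0.131 = £131.00
Remaining 1184 kWh × £0.219 = £259.30
Total = £390.30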